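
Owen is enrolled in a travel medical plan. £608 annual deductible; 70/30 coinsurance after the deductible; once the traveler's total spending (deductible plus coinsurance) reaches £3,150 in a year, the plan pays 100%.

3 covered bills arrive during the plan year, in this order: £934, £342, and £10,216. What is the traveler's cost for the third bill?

Bill 1, £934: deductible takes £608, £326 remains; coinsurance £326 × 30% = £97.80. Cost to traveler: £705.80. OOP to date £705.80.
Bill 2, £342: deductible met; 30% of £342 = £102.60. Traveler pays £102.60; OOP now £808.40.
Bill 3, £10,216: 30% coinsurance on £10,216 = £3,064.80. Adding that to £808.40 gives £3,873.20, past the £3,150 cap; traveler pays only £3,150 − £808.40 = £2,341.60.

£2,341.60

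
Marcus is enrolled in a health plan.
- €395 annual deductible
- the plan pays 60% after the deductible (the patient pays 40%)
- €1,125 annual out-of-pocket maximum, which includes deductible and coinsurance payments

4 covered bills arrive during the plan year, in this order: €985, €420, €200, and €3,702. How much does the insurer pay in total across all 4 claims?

Claim 1 (€985): deductible takes €395, €590 remains; 40% of €590 = €236. Cost to patient: €631. OOP to date €631. Insurer: €985 − €631 = €354.
Claim 2 (€420): deductible already satisfied, so patient's share is 40% × €420 = €168. Patient pays €168; OOP now €799. Plan pays €420 − €168 = €252.
Claim 3 (€200): deductible met; 40% of €200 = €80. Patient pays €80; OOP now €879. Insurer: €200 − €80 = €120.
Claim 4 (€3,702): deductible already satisfied, so patient's share is 40% × €3,702 = €1,480.80. Adding that to €879 gives €2,359.80, past the €1,125 cap; patient pays only €1,125 − €879 = €246. Plan pays €3,702 − €246 = €3,456.
Insurer total = bills − patient's total = €5,307 − €1,125 = €4,182.

€4,182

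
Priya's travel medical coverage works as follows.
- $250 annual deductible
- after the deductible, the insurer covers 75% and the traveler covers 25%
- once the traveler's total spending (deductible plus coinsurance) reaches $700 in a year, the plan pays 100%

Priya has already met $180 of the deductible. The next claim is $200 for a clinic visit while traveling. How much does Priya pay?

Deductible still to meet: $250 − $180 = $70.
After the $70 deductible portion, $200 − $70 = $130 is subject to coinsurance.
25% of $130 = $32.50 falls to the traveler.
Traveler responsibility before any cap: $70 + $32.50 = $102.50.
Year-to-date out-of-pocket becomes $180 + $102.50 = $282.50, still under the $700 maximum, so no cap applies.

$102.50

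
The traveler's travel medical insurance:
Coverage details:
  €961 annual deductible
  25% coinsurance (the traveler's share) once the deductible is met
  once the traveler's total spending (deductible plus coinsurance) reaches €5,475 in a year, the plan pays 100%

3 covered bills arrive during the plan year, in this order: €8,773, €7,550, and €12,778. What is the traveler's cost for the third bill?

Claim 1 — €8,773: €961 finishes the deductible; €7,812 goes to coinsurance; coinsurance €7,812 × 25% = €1,953. Traveler pays €2,914; OOP now €2,914.
Claim 2 — €7,550: 25% coinsurance on €7,550 = €1,887.50. Traveler pays €1,887.50; OOP now €4,801.50.
Claim 3 — €12,778: deductible already satisfied, so traveler's share is 25% × €12,778 = €3,194.50. Adding that to €4,801.50 gives €7,996, past the €5,475 cap; traveler pays only €5,475 − €4,801.50 = €673.50.

€673.50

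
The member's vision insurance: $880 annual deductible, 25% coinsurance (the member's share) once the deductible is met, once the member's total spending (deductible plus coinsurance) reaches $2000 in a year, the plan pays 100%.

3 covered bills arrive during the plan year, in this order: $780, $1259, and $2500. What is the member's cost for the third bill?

$625

Bill 1, $780: all of it applies to the deductible. Member pays $780; OOP now $780.
Bill 2, $1259: deductible takes $100, $1159 remains; 25% of $1159 = $289.75. Cost to member: $389.75. OOP to date $1169.75.
Bill 3, $2500: 25% coinsurance on $2500 = $625. Member pays $625; OOP now $1794.75.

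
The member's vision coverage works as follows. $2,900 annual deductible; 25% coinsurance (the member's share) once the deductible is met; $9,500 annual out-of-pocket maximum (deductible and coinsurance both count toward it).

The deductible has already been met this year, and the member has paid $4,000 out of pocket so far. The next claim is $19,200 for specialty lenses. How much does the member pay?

$4,800

With the deductible met, the entire $19,200 is subject to coinsurance.
Coinsurance: $19,200 × 25% = $4,800.
Cumulative spending $4,000 + $4,800 = $8,800 stays under the $9,500 maximum.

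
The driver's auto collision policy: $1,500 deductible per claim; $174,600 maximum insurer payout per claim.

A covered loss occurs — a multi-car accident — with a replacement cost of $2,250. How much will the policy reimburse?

$750

Less the $1,500 deductible: $2,250 − $1,500 = $750.
$750 ≤ $174,600, so the limit doesn't bind; insurer pays $750.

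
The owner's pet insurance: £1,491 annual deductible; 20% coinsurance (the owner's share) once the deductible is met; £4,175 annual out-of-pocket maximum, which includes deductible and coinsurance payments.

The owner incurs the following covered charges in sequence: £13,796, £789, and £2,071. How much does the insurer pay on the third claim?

£2,005.80

#1 (£13,796): deductible takes £1,491, £12,305 remains; coinsurance £12,305 × 20% = £2,461. Owner owes £3,952 (running OOP £3,952). Plan pays £13,796 − £3,952 = £9,844.
#2 (£789): deductible already satisfied, so owner's share is 20% × £789 = £157.80. Cost to owner: £157.80. OOP to date £4,109.80. Plan pays £789 − £157.80 = £631.20.
#3 (£2,071): deductible met; 20% of £2,071 = £414.20. OOP would hit £4,524 > £4,175, so the cap limits the owner to £4,175 − £4,109.80 = £65.20. Insurer: £2,071 − £65.20 = £2,005.80.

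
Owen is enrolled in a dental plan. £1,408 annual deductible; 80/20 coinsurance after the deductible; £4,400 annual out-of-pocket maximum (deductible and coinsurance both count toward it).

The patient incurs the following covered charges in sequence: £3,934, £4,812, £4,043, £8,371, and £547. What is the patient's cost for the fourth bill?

£715.80

Bill 1, £3,934: £1,408 finishes the deductible; £2,526 goes to coinsurance; coinsurance £2,526 × 20% = £505.20. Cost to patient: £1,913.20. OOP to date £1,913.20.
Bill 2, £4,812: deductible already satisfied, so patient's share is 20% × £4,812 = £962.40. Cost to patient: £962.40. OOP to date £2,875.60.
Bill 3, £4,043: 20% coinsurance on £4,043 = £808.60. Patient pays £808.60; OOP now £3,684.20.
Bill 4, £8,371: deductible already satisfied, so patient's share is 20% × £8,371 = £1,674.20. OOP would hit £5,358.40 > £4,400, so the cap limits the patient to £4,400 − £3,684.20 = £715.80.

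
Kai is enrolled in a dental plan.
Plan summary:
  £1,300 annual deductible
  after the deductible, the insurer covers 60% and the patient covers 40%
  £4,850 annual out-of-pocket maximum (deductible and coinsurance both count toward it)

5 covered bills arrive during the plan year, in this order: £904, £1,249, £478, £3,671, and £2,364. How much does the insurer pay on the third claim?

£286.80

Claim 1 — £904: all of it applies to the deductible. Cost to patient: £904. OOP to date £904. Insurer: £904 − £904 = £0.
Claim 2 — £1,249: deductible takes £396, £853 remains; coinsurance £853 × 40% = £341.20. Cost to patient: £737.20. OOP to date £1,641.20. Plan pays £1,249 − £737.20 = £511.80.
Claim 3 — £478: 40% coinsurance on £478 = £191.20. Patient pays £191.20; OOP now £1,832.40. Plan pays £478 − £191.20 = £286.80.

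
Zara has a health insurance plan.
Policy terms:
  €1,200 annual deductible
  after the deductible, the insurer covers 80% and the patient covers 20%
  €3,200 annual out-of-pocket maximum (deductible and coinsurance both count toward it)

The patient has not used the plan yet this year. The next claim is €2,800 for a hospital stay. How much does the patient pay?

€1,520

The full €1,200 deductible is still open; €1,200 of this bill applies to it.
The remaining €1,600 (= €2,800 − €1,200) moves to coinsurance.
20% of €1,600 = €320 falls to the patient.
That puts the patient's cost at €1,200 + €320 = €1,520 before any cap.
Total out-of-pocket so far would be €0 + €1,520 = €1,520, below the €3,200 cap — no reduction.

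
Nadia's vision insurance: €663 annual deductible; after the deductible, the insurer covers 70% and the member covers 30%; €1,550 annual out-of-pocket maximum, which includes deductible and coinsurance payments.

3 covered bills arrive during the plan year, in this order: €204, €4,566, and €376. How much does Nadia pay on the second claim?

€1,346

Claim 1 (€204): fully absorbed by the deductible. Cost to member: €204. OOP to date €204.
Claim 2 (€4,566): €459 to deductible, leaving €4,107; member's 30% is €1,232.10. Claim cost before the cap: €459 + €1,232.10 = €1,691.10. That would push OOP to €1,895.10, over the €1,550 cap, so member pays €1,550 − €204 = €1,346.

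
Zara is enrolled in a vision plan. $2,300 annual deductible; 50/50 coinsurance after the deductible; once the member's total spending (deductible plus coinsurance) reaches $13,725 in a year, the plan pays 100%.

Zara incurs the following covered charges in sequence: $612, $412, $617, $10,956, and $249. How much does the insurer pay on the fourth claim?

Bill 1, $612: entire amount goes to the deductible. Member pays $612; OOP now $612. Insurer: $612 − $612 = $0.
Bill 2, $412: all of it applies to the deductible. Member owes $412 (running OOP $1,024). Insurer: $412 − $412 = $0.
Bill 3, $617: all of it applies to the deductible. Member pays $617; OOP now $1,641. Insurer: $617 − $617 = $0.
Bill 4, $10,956: $659 to deductible, leaving $10,297; 50% of $10,297 = $5,148.50. Member pays $5,807.50; OOP now $7,448.50. Plan pays $10,956 − $5,807.50 = $5,148.50.

$5,148.50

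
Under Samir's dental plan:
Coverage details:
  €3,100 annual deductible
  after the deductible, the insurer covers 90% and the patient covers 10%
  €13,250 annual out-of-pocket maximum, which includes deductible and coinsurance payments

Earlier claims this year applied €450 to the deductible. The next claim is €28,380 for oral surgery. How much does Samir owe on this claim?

€5,223

Deductible still to meet: €3,100 − €450 = €2,650.
After the €2,650 deductible portion, €28,380 − €2,650 = €25,730 is subject to coinsurance.
10% of €25,730 = €2,573 falls to the patient.
Patient responsibility before any cap: €2,650 + €2,573 = €5,223.
Total out-of-pocket so far would be €450 + €5,223 = €5,673, below the €13,250 cap — no reduction.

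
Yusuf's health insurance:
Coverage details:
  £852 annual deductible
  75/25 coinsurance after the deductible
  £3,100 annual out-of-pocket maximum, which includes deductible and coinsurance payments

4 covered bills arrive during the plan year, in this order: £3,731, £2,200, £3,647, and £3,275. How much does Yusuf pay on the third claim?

Claim 1 (£3,731): £852 to deductible, leaving £2,879; coinsurance £2,879 × 25% = £719.75. Patient pays £1,571.75; OOP now £1,571.75.
Claim 2 (£2,200): deductible met; 25% of £2,200 = £550. Patient owes £550 (running OOP £2,121.75).
Claim 3 (£3,647): deductible already satisfied, so patient's share is 25% × £3,647 = £911.75. Patient pays £911.75; OOP now £3,033.50.

£911.75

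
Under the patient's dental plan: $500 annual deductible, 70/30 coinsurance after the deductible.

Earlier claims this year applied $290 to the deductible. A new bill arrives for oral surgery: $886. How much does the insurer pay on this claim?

$473.20

Remaining deductible: $500 − $290 = $210.
After the $210 deductible portion, $886 − $210 = $676 is subject to coinsurance.
Coinsurance: $676 × 30% = $202.80.
Patient responsibility: $210 + $202.80 = $412.80.
The plan picks up $886 − $412.80 = $473.20.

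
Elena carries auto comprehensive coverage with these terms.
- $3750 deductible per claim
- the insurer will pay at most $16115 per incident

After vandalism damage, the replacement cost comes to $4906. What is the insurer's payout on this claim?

Subtract the deductible: $4906 − $3750 = $1156.
That's under the $16115 cap, so the insurer reimburses the full $1156.

$1156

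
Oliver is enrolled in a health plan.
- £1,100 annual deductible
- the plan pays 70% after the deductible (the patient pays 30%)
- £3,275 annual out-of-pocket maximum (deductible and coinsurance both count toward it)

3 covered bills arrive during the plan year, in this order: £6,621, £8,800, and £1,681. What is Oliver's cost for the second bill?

Claim 1 — £6,621: £1,100 to deductible, leaving £5,521; patient's 30% is £1,656.30. Cost to patient: £2,756.30. OOP to date £2,756.30.
Claim 2 — £8,800: deductible met; 30% of £8,800 = £2,640. Adding that to £2,756.30 gives £5,396.30, past the £3,275 cap; patient pays only £3,275 − £2,756.30 = £518.70.

£518.70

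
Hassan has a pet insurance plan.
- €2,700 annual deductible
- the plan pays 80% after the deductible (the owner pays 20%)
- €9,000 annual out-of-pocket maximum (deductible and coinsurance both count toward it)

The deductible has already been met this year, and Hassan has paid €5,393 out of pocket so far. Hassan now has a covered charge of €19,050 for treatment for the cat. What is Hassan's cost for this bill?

€3,607

With the deductible met, the entire €19,050 is subject to coinsurance.
Owner's 20% share of €19,050 is €3,810.
Adding €3,810 to the €5,393 already spent would give €9,203, which exceeds the €9,000 cap; the owner pays just €9,000 − €5,393 = €3,607.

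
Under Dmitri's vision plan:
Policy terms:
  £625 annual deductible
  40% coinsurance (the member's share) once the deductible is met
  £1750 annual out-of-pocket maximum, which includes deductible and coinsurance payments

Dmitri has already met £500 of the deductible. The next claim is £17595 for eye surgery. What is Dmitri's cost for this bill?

£1250

£500 of the £625 deductible is already met, leaving £125.
The remaining £17470 (= £17595 − £125) moves to coinsurance.
Member's 40% share of £17470 is £6988.
Member responsibility before any cap: £125 + £6988 = £7113.
Year-to-date out-of-pocket would reach £500 + £7113 = £7613, above the £1750 maximum, so the member pays only £1750 − £500 = £1250.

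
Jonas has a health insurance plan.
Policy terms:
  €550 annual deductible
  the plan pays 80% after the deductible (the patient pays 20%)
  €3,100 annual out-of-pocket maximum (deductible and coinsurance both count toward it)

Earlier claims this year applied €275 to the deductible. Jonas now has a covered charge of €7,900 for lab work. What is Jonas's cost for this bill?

Deductible still to meet: €550 − €275 = €275.
After the €275 deductible portion, €7,900 − €275 = €7,625 is subject to coinsurance.
20% of €7,625 = €1,525 falls to the patient.
That puts the patient's cost at €275 + €1,525 = €1,800 before any cap.
Cumulative spending €275 + €1,800 = €2,075 stays under the €3,100 maximum.

€1,800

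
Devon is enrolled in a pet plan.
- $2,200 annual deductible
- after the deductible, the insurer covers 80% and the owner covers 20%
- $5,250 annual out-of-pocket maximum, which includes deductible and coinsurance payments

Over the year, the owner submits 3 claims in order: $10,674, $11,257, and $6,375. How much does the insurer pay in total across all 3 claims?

$23,056

Claim 1 ($10,674): $2,200 to deductible, leaving $8,474; owner's 20% is $1,694.80. Owner pays $3,894.80; OOP now $3,894.80. Insurer: $10,674 − $3,894.80 = $6,779.20.
Claim 2 ($11,257): deductible already satisfied, so owner's share is 20% × $11,257 = $2,251.40. Adding that to $3,894.80 gives $6,146.20, past the $5,250 cap; owner pays only $5,250 − $3,894.80 = $1,355.20. Insurer: $11,257 − $1,355.20 = $9,901.80.
Claim 3 ($6,375): deductible met; 20% of $6,375 = $1,275. That would push OOP to $6,525, over the $5,250 cap, so owner pays $5,250 − $5,250 = $0. Insurer: $6,375 − $0 = $6,375.
Insurer total = bills − owner's total = $28,306 − $5,250 = $23,056.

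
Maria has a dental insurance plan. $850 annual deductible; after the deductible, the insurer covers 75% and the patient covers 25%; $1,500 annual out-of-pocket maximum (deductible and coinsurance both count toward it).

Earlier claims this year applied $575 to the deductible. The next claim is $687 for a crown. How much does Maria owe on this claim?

$378

$575 of the $850 deductible is already met, leaving $275.
The remaining $412 (= $687 − $275) moves to coinsurance.
Coinsurance: $412 × 25% = $103.
Patient responsibility before any cap: $275 + $103 = $378.
Year-to-date out-of-pocket becomes $575 + $378 = $953, still under the $1,500 maximum, so no cap applies.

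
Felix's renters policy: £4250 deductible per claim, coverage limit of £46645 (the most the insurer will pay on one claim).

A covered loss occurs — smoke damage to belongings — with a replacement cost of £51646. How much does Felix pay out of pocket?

£5001

Less the £4250 deductible: £51646 − £4250 = £47396.
£47396 exceeds the £46645 limit, so the insurer pays the limit: £46645.
Out of pocket: £51646 − £46645 = £5001.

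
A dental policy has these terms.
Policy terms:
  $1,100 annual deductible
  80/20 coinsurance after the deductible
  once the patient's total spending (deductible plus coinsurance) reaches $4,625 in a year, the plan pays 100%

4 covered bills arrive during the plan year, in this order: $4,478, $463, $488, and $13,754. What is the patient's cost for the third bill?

Bill 1, $4,478: $1,100 to deductible, leaving $3,378; 20% of $3,378 = $675.60. Cost to patient: $1,775.60. OOP to date $1,775.60.
Bill 2, $463: deductible already satisfied, so patient's share is 20% × $463 = $92.60. Cost to patient: $92.60. OOP to date $1,868.20.
Bill 3, $488: deductible met; 20% of $488 = $97.60. Patient pays $97.60; OOP now $1,965.80.

$97.60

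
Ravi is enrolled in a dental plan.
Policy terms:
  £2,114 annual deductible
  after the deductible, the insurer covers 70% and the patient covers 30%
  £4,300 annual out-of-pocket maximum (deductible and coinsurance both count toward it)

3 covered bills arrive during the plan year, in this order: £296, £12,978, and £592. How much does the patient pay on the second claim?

£4,004

Claim 1 — £296: entire amount goes to the deductible. Patient owes £296 (running OOP £296).
Claim 2 — £12,978: £1,818 finishes the deductible; £11,160 goes to coinsurance; patient's 30% is £3,348. Deductible plus coinsurance: £1,818 + £3,348 = £5,166. Adding that to £296 gives £5,462, past the £4,300 cap; patient pays only £4,300 − £296 = £4,004.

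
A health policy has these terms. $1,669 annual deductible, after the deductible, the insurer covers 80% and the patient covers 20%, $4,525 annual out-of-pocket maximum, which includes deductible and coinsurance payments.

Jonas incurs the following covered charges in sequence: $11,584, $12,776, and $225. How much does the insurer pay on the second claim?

$11,903

#1 ($11,584): $1,669 finishes the deductible; $9,915 goes to coinsurance; coinsurance $9,915 × 20% = $1,983. Patient pays $3,652; OOP now $3,652. Insurer: $11,584 − $3,652 = $7,932.
#2 ($12,776): 20% coinsurance on $12,776 = $2,555.20. OOP would hit $6,207.20 > $4,525, so the cap limits the patient to $4,525 − $3,652 = $873. Insurer: $12,776 − $873 = $11,903.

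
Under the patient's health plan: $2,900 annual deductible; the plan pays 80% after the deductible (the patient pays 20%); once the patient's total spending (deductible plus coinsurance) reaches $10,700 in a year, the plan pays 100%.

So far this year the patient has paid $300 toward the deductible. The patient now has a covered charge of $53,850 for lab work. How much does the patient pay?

Deductible still to meet: $2,900 − $300 = $2,600.
That leaves $53,850 − $2,600 = $51,250 for coinsurance.
20% of $51,250 = $10,250 falls to the patient.
That puts the patient's cost at $2,600 + $10,250 = $12,850 before any cap.
Adding $12,850 to the $300 already spent would give $13,150, which exceeds the $10,700 cap; the patient pays just $10,700 − $300 = $10,400.

$10,400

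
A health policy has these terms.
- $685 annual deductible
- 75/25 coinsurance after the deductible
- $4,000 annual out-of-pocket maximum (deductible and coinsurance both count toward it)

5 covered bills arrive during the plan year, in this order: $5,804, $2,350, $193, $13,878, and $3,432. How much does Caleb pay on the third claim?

Bill 1, $5,804: $685 finishes the deductible; $5,119 goes to coinsurance; 25% of $5,119 = $1,279.75. Patient pays $1,964.75; OOP now $1,964.75.
Bill 2, $2,350: deductible met; 25% of $2,350 = $587.50. Patient pays $587.50; OOP now $2,552.25.
Bill 3, $193: deductible already satisfied, so patient's share is 25% × $193 = $48.25. Patient pays $48.25; OOP now $2,600.50.

$48.25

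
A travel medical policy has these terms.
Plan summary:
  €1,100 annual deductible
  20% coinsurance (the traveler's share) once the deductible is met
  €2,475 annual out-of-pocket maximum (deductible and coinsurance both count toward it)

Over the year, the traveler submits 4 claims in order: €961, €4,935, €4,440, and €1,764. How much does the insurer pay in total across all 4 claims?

€9,625

#1 (€961): all of it applies to the deductible. Cost to traveler: €961. OOP to date €961. Plan pays €961 − €961 = €0.
#2 (€4,935): €139 finishes the deductible; €4,796 goes to coinsurance; coinsurance €4,796 × 20% = €959.20. Traveler owes €1,098.20 (running OOP €2,059.20). Plan pays €4,935 − €1,098.20 = €3,836.80.
#3 (€4,440): 20% coinsurance on €4,440 = €888. That would push OOP to €2,947.20, over the €2,475 cap, so traveler pays €2,475 − €2,059.20 = €415.80. Plan pays €4,440 − €415.80 = €4,024.20.
#4 (€1,764): deductible met; 20% of €1,764 = €352.80. OOP would hit €2,827.80 > €2,475, so the cap limits the traveler to €2,475 − €2,475 = €0. Plan pays €1,764 − €0 = €1,764.
Insurer total: €0 + €3,836.80 + €4,024.20 + €1,764 = €9,625.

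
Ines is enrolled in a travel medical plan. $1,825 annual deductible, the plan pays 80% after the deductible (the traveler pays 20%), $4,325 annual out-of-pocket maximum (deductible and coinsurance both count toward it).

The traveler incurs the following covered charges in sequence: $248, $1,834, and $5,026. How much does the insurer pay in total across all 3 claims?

Bill 1, $248: fully absorbed by the deductible. Traveler owes $248 (running OOP $248). Plan pays $248 − $248 = $0.
Bill 2, $1,834: deductible takes $1,577, $257 remains; 20% of $257 = $51.40. Traveler owes $1,628.40 (running OOP $1,876.40). Plan pays $1,834 − $1,628.40 = $205.60.
Bill 3, $5,026: deductible already satisfied, so traveler's share is 20% × $5,026 = $1,005.20. Traveler pays $1,005.20; OOP now $2,881.60. Insurer: $5,026 − $1,005.20 = $4,020.80.
Insurer total = bills − traveler's total = $7,108 − $2,881.60 = $4,226.40.

$4,226.40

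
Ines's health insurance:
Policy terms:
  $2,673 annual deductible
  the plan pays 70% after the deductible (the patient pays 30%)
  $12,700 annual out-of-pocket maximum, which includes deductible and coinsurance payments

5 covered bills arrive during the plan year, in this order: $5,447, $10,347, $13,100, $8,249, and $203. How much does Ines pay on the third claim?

Claim 1 — $5,447: $2,673 finishes the deductible; $2,774 goes to coinsurance; coinsurance $2,774 × 30% = $832.20. Patient pays $3,505.20; OOP now $3,505.20.
Claim 2 — $10,347: deductible already satisfied, so patient's share is 30% × $10,347 = $3,104.10. Patient pays $3,104.10; OOP now $6,609.30.
Claim 3 — $13,100: deductible already satisfied, so patient's share is 30% × $13,100 = $3,930. Patient owes $3,930 (running OOP $10,539.30).

$3,930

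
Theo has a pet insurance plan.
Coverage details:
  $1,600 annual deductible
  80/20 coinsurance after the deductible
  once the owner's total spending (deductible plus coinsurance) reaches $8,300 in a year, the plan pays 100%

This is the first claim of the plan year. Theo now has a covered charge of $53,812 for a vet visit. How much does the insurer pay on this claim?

Deductible not yet touched, so the first $1,600 of the bill goes to the deductible.
The remaining $52,212 (= $53,812 − $1,600) moves to coinsurance.
Owner's 20% share of $52,212 is $10,442.40.
That puts the owner's cost at $1,600 + $10,442.40 = $12,042.40 before any cap.
That would bring total out-of-pocket to $12,042.40, past the $8,300 cap. The owner is capped at $8,300 − $0 = $8,300 on this claim.
The plan picks up $53,812 − $8,300 = $45,512.

$45,512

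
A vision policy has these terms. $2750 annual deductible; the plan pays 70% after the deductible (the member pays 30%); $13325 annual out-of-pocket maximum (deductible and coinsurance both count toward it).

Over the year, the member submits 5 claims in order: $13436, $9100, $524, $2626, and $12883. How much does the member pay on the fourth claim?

Claim 1 — $13436: $2750 to deductible, leaving $10686; coinsurance $10686 × 30% = $3205.80. Cost to member: $5955.80. OOP to date $5955.80.
Claim 2 — $9100: 30% coinsurance on $9100 = $2730. Member pays $2730; OOP now $8685.80.
Claim 3 — $524: deductible already satisfied, so member's share is 30% × $524 = $157.20. Cost to member: $157.20. OOP to date $8843.
Claim 4 — $2626: deductible met; 30% of $2626 = $787.80. Member owes $787.80 (running OOP $9630.80).

$787.80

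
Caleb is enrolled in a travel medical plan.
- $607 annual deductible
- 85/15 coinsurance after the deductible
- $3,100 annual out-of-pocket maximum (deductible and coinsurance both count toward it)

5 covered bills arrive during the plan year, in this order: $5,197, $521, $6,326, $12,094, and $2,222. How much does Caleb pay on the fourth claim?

$777.45

Bill 1, $5,197: deductible takes $607, $4,590 remains; 15% of $4,590 = $688.50. Traveler owes $1,295.50 (running OOP $1,295.50).
Bill 2, $521: 15% coinsurance on $521 = $78.15. Traveler pays $78.15; OOP now $1,373.65.
Bill 3, $6,326: deductible already satisfied, so traveler's share is 15% × $6,326 = $948.90. Cost to traveler: $948.90. OOP to date $2,322.55.
Bill 4, $12,094: deductible met; 15% of $12,094 = $1,814.10. Adding that to $2,322.55 gives $4,136.65, past the $3,100 cap; traveler pays only $3,100 − $2,322.55 = $777.45.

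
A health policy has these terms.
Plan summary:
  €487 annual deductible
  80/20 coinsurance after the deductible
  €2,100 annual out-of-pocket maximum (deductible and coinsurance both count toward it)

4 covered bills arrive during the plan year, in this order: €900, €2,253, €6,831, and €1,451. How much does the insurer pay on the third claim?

Bill 1, €900: €487 to deductible, leaving €413; coinsurance €413 × 20% = €82.60. Patient owes €569.60 (running OOP €569.60). Plan pays €900 − €569.60 = €330.40.
Bill 2, €2,253: 20% coinsurance on €2,253 = €450.60. Cost to patient: €450.60. OOP to date €1,020.20. Insurer: €2,253 − €450.60 = €1,802.40.
Bill 3, €6,831: 20% coinsurance on €6,831 = €1,366.20. Adding that to €1,020.20 gives €2,386.40, past the €2,100 cap; patient pays only €2,100 − €1,020.20 = €1,079.80. Insurer: €6,831 − €1,079.80 = €5,751.20.

€5,751.20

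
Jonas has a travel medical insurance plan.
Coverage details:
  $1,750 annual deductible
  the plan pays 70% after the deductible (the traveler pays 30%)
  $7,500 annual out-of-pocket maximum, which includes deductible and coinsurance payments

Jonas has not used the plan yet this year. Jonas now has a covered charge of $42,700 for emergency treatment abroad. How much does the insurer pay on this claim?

$35,200

Nothing has been paid toward the $1,750 deductible, so the first $1,750 of this charge is applied there.
The remaining $40,950 (= $42,700 − $1,750) moves to coinsurance.
30% of $40,950 = $12,285 falls to the traveler.
So the traveler owes $1,750 + $12,285 = $14,035 before any cap.
Year-to-date out-of-pocket would reach $0 + $14,035 = $14,035, above the $7,500 maximum, so the traveler pays only $7,500 − $0 = $7,500.
Insurer pays the balance: $42,700 − $7,500 = $35,200.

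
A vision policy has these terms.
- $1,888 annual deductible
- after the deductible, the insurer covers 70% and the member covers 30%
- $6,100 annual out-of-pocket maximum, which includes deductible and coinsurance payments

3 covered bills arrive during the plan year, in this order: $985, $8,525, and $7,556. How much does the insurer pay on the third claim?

Bill 1, $985: entire amount goes to the deductible. Member pays $985; OOP now $985. Insurer: $985 − $985 = $0.
Bill 2, $8,525: $903 finishes the deductible; $7,622 goes to coinsurance; coinsurance $7,622 × 30% = $2,286.60. Member pays $3,189.60; OOP now $4,174.60. Insurer: $8,525 − $3,189.60 = $5,335.40.
Bill 3, $7,556: deductible met; 30% of $7,556 = $2,266.80. OOP would hit $6,441.40 > $6,100, so the cap limits the member to $6,100 − $4,174.60 = $1,925.40. Plan pays $7,556 − $1,925.40 = $5,630.60.

$5,630.60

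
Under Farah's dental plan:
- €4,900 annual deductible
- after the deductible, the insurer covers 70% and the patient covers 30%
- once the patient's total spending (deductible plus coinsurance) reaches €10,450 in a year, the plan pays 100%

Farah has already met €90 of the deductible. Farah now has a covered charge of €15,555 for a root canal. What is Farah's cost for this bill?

€90 of the €4,900 deductible is already met, leaving €4,810.
The remaining €10,745 (= €15,555 − €4,810) moves to coinsurance.
30% of €10,745 = €3,223.50 falls to the patient.
Patient responsibility before any cap: €4,810 + €3,223.50 = €8,033.50.
Year-to-date out-of-pocket becomes €90 + €8,033.50 = €8,123.50, still under the €10,450 maximum, so no cap applies.

€8,033.50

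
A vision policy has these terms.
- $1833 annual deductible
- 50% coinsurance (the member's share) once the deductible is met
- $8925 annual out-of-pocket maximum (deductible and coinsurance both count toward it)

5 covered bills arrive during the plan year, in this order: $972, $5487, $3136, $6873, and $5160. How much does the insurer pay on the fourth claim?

$3662

Bill 1, $972: all of it applies to the deductible. Member pays $972; OOP now $972. Plan pays $972 − $972 = $0.
Bill 2, $5487: $861 finishes the deductible; $4626 goes to coinsurance; coinsurance $4626 × 50% = $2313. Member owes $3174 (running OOP $4146). Insurer: $5487 − $3174 = $2313.
Bill 3, $3136: deductible already satisfied, so member's share is 50% × $3136 = $1568. Cost to member: $1568. OOP to date $5714. Plan pays $3136 − $1568 = $1568.
Bill 4, $6873: deductible already satisfied, so member's share is 50% × $6873 = $3436.50. That would push OOP to $9150.50, over the $8925 cap, so member pays $8925 − $5714 = $3211. Plan pays $6873 − $3211 = $3662.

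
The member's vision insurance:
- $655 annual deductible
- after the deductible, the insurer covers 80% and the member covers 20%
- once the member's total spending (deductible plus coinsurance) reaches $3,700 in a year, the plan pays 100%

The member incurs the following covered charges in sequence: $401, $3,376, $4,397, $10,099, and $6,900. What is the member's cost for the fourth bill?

Bill 1, $401: all of it applies to the deductible. Member owes $401 (running OOP $401).
Bill 2, $3,376: $254 to deductible, leaving $3,122; 20% of $3,122 = $624.40. Member pays $878.40; OOP now $1,279.40.
Bill 3, $4,397: deductible met; 20% of $4,397 = $879.40. Member pays $879.40; OOP now $2,158.80.
Bill 4, $10,099: 20% coinsurance on $10,099 = $2,019.80. That would push OOP to $4,178.60, over the $3,700 cap, so member pays $3,700 − $2,158.80 = $1,541.20.

$1,541.20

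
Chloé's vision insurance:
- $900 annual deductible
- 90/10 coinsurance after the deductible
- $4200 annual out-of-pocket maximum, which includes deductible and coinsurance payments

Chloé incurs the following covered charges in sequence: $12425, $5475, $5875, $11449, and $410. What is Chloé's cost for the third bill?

$587.50

Claim 1 ($12425): deductible takes $900, $11525 remains; 10% of $11525 = $1152.50. Member owes $2052.50 (running OOP $2052.50).
Claim 2 ($5475): 10% coinsurance on $5475 = $547.50. Member owes $547.50 (running OOP $2600).
Claim 3 ($5875): deductible already satisfied, so member's share is 10% × $5875 = $587.50. Member pays $587.50; OOP now $3187.50.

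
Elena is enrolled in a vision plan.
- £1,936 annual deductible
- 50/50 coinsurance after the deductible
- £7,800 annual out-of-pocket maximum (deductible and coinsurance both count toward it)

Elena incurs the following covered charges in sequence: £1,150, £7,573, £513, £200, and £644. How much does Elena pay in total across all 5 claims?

Claim 1 (£1,150): all of it applies to the deductible. Member owes £1,150 (running OOP £1,150).
Claim 2 (£7,573): £786 finishes the deductible; £6,787 goes to coinsurance; coinsurance £6,787 × 50% = £3,393.50. Member owes £4,179.50 (running OOP £5,329.50).
Claim 3 (£513): 50% coinsurance on £513 = £256.50. Member owes £256.50 (running OOP £5,586).
Claim 4 (£200): deductible met; 50% of £200 = £100. Member pays £100; OOP now £5,686.
Claim 5 (£644): 50% coinsurance on £644 = £322. Cost to member: £322. OOP to date £6,008.
Summing the member's payments: £1,150 + £4,179.50 + £256.50 + £100 + £322 = £6,008.

£6,008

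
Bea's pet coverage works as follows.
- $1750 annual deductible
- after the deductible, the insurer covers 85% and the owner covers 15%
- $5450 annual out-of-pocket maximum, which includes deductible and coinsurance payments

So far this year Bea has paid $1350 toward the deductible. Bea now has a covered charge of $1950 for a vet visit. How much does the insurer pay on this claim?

$1317.50

Deductible still to meet: $1750 − $1350 = $400.
The remaining $1550 (= $1950 − $400) moves to coinsurance.
Coinsurance: $1550 × 15% = $232.50.
So the owner owes $400 + $232.50 = $632.50 before any cap.
Year-to-date out-of-pocket becomes $1350 + $632.50 = $1982.50, still under the $5450 maximum, so no cap applies.
The insurer covers the remainder: $1950 − $632.50 = $1317.50.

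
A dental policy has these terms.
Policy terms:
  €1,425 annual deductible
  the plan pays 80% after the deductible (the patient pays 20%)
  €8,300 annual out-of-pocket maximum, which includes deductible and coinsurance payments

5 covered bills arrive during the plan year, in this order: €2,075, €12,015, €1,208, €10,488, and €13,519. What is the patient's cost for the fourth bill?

€2,097.60

#1 (€2,075): €1,425 finishes the deductible; €650 goes to coinsurance; patient's 20% is €130. Patient owes €1,555 (running OOP €1,555).
#2 (€12,015): deductible met; 20% of €12,015 = €2,403. Cost to patient: €2,403. OOP to date €3,958.
#3 (€1,208): deductible already satisfied, so patient's share is 20% × €1,208 = €241.60. Patient owes €241.60 (running OOP €4,199.60).
#4 (€10,488): deductible met; 20% of €10,488 = €2,097.60. Patient owes €2,097.60 (running OOP €6,297.20).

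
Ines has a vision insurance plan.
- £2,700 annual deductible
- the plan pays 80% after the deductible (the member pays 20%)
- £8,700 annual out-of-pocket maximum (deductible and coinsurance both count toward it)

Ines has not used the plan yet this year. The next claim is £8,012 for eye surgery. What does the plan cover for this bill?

The full £2,700 deductible is still open; £2,700 of this bill applies to it.
The remaining £5,312 (= £8,012 − £2,700) moves to coinsurance.
Coinsurance: £5,312 × 20% = £1,062.40.
So the member owes £2,700 + £1,062.40 = £3,762.40 before any cap.
Total out-of-pocket so far would be £0 + £3,762.40 = £3,762.40, below the £8,700 cap — no reduction.
Insurer pays the balance: £8,012 − £3,762.40 = £4,249.60.

£4,249.60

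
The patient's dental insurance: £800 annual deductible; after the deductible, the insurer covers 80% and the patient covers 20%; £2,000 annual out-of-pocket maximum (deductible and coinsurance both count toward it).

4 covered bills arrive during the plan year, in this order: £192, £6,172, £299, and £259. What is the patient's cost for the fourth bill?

#1 (£192): entire amount goes to the deductible. Patient owes £192 (running OOP £192).
#2 (£6,172): deductible takes £608, £5,564 remains; 20% of £5,564 = £1,112.80. Patient pays £1,720.80; OOP now £1,912.80.
#3 (£299): deductible met; 20% of £299 = £59.80. Cost to patient: £59.80. OOP to date £1,972.60.
#4 (£259): 20% coinsurance on £259 = £51.80. OOP would hit £2,024.40 > £2,000, so the cap limits the patient to £2,000 − £1,972.60 = £27.40.

£27.40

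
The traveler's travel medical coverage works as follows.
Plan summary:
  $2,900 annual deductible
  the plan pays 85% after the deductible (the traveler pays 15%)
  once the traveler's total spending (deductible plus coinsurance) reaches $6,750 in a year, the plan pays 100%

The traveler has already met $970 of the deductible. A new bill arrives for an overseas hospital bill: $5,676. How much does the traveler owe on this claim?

Deductible still to meet: $2,900 − $970 = $1,930.
The remaining $3,746 (= $5,676 − $1,930) moves to coinsurance.
Coinsurance: $3,746 × 15% = $561.90.
That puts the traveler's cost at $1,930 + $561.90 = $2,491.90 before any cap.
Total out-of-pocket so far would be $970 + $2,491.90 = $3,461.90, below the $6,750 cap — no reduction.

$2,491.90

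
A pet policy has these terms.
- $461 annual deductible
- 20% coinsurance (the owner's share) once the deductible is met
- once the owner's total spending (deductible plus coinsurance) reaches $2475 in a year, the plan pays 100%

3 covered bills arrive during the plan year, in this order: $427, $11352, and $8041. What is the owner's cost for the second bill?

Claim 1 — $427: fully absorbed by the deductible. Owner pays $427; OOP now $427.
Claim 2 — $11352: deductible takes $34, $11318 remains; coinsurance $11318 × 20% = $2263.60. Together that's $34 + $2263.60 = $2297.60. That would push OOP to $2724.60, over the $2475 cap, so owner pays $2475 − $427 = $2048.

$2048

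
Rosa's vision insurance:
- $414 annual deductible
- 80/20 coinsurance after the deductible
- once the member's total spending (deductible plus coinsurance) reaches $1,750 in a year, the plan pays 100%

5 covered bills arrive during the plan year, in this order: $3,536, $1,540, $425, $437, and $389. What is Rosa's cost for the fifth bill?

$77.80

Claim 1 ($3,536): deductible takes $414, $3,122 remains; member's 20% is $624.40. Member pays $1,038.40; OOP now $1,038.40.
Claim 2 ($1,540): 20% coinsurance on $1,540 = $308. Member owes $308 (running OOP $1,346.40).
Claim 3 ($425): 20% coinsurance on $425 = $85. Member pays $85; OOP now $1,431.40.
Claim 4 ($437): 20% coinsurance on $437 = $87.40. Member pays $87.40; OOP now $1,518.80.
Claim 5 ($389): deductible met; 20% of $389 = $77.80. Cost to member: $77.80. OOP to date $1,596.60.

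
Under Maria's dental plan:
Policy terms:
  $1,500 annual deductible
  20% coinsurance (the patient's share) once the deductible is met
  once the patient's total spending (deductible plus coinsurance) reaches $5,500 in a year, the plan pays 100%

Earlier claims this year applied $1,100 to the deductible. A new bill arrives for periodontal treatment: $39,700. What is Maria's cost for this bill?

$4,400

$1,100 of the $1,500 deductible is already met, leaving $400.
The remaining $39,300 (= $39,700 − $400) moves to coinsurance.
20% of $39,300 = $7,860 falls to the patient.
That puts the patient's cost at $400 + $7,860 = $8,260 before any cap.
Year-to-date out-of-pocket would reach $1,100 + $8,260 = $9,360, above the $5,500 maximum, so the patient pays only $5,500 − $1,100 = $4,400.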